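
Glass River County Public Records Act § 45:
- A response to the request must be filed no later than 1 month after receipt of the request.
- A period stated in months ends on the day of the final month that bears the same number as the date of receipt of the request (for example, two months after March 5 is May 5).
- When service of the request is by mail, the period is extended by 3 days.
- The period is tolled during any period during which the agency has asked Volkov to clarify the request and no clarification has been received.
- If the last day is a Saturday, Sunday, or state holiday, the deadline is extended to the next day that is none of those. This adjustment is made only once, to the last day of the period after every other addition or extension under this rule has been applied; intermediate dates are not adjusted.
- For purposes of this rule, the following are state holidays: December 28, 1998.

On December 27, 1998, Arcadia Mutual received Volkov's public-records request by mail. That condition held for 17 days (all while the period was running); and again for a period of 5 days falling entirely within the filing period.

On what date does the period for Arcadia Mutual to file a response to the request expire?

February 22, 1999

1 month after December 27, 1998 is January 27, 1999.
Service was by mail, adding 3 days: January 27, 1999 + 3 days = January 30, 1999.
Tolling adds 17 days: January 30, 1999 + 17 days = February 16, 1999.
Tolling adds 5 days: February 16, 1999 + 5 days = February 21, 1999.
February 21, 1999 is Sunday. The next qualifying day is February 22, 1999.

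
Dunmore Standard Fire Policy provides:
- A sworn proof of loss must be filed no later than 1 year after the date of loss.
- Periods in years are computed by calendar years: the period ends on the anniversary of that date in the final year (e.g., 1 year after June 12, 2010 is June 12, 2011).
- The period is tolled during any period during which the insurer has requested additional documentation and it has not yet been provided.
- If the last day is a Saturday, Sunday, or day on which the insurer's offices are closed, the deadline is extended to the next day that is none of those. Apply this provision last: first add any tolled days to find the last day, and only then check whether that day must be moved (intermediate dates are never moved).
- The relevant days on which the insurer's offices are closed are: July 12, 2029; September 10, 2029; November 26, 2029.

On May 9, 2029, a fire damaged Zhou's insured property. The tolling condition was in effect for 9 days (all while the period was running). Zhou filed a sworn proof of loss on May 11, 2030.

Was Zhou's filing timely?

Yes

1 year after May 9, 2029 is May 9, 2030.
Tolling adds 9 days: May 9, 2030 + 9 days = May 18, 2030.
May 18, 2030 is Saturday; May 19, 2030 is Sunday. The next qualifying day is May 20, 2030.
The deadline is May 20, 2030; the filing on May 11, 2030 is on or before that date.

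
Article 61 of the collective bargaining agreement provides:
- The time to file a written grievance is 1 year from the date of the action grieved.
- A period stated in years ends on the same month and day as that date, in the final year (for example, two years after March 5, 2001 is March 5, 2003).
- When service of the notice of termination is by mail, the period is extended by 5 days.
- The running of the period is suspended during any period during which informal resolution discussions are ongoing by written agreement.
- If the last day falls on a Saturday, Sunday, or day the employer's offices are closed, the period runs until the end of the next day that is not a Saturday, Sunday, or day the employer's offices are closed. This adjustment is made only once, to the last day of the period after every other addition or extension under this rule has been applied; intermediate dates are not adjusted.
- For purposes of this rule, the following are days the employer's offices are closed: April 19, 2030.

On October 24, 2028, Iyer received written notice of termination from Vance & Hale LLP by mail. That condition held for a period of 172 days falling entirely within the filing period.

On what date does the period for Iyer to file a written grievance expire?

April 22, 2030

1 year after October 24, 2028 is October 24, 2029.
Service was by mail, adding 5 days: October 24, 2029 + 5 days = October 29, 2029.
Tolling adds 172 days: October 29, 2029 + 172 days = April 19, 2030.
April 19, 2030 is a listed holiday; April 20, 2030 is Saturday; April 21, 2030 is Sunday. The next qualifying day is April 22, 2030.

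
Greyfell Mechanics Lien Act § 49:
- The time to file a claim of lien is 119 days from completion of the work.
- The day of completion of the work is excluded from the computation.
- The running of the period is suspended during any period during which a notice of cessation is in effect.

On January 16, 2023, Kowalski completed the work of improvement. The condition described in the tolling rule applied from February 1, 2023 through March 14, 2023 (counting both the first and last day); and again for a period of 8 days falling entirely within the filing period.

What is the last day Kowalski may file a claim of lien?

119 days after January 16, 2023 is May 15, 2023.
From February 1, 2023 through March 14, 2023 inclusive is 42 days; tolling adds 42 days: May 15, 2023 + 42 days = June 26, 2023.
Tolling adds 8 days: June 26, 2023 + 8 days = July 4, 2023.

July 4, 2023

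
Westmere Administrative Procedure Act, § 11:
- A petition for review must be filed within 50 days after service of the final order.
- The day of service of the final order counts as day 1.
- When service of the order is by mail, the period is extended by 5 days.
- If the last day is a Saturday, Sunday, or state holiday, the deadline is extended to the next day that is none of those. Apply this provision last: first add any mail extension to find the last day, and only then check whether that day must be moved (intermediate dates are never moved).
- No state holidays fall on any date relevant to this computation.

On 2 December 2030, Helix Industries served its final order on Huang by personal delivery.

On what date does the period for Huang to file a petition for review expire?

January 20, 2031

Counting 2 December 2030 as day 1, day 50 is January 20, 2031.
Service was not by mail, so no mail extension applies.
January 20, 2031 is a Monday and not a state holiday, so no extension applies.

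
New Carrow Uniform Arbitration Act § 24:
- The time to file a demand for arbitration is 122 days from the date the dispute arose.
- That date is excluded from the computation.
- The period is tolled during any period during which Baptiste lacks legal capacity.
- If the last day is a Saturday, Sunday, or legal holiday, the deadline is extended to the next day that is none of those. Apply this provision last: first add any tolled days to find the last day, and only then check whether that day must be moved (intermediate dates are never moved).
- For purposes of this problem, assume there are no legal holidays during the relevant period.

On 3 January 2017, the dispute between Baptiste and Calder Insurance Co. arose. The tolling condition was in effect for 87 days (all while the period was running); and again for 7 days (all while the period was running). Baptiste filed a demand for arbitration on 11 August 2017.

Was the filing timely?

122 days after 3 January 2017 is May 5, 2017.
Tolling adds 87 days: May 5, 2017 + 87 days = July 31, 2017.
Tolling adds 7 days: July 31, 2017 + 7 days = August 7, 2017.
August 7, 2017 is a Monday and not a legal holiday, so no extension applies.
The deadline is August 7, 2017; the filing on August 11, 2017 is after that date.

No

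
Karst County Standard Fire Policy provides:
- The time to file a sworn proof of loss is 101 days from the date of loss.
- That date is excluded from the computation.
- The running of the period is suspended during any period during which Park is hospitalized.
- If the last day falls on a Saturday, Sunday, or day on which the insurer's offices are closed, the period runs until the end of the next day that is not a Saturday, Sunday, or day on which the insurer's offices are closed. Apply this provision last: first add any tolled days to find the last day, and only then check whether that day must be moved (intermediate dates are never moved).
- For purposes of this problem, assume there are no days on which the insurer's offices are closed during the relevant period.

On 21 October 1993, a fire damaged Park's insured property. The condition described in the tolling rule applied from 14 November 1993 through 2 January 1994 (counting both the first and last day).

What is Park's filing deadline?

March 21, 1994

101 days after 21 October 1993 is January 30, 1994.
From November 14, 1993 through January 2, 1994 inclusive is 50 days; tolling adds 50 days: January 30, 1994 + 50 days = March 21, 1994.
March 21, 1994 is a Monday and not a day on which the insurer's offices are closed, so no extension applies.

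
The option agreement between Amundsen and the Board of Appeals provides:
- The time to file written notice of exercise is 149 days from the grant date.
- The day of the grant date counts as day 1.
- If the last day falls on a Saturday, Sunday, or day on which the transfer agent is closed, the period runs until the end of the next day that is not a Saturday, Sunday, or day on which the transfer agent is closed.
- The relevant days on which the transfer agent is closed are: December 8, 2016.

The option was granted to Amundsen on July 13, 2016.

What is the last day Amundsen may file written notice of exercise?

Counting July 13, 2016 as day 1, day 149 is December 8, 2016.
December 8, 2016 is a listed holiday. The next qualifying day is December 9, 2016.

December 9, 2016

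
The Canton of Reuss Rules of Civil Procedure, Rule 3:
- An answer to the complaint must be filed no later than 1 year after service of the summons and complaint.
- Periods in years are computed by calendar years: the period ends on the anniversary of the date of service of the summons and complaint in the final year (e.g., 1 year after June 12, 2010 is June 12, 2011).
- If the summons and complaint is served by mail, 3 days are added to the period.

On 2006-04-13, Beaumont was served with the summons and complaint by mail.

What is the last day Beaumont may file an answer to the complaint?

April 16, 2007

1 year after 2006-04-13 is April 13, 2007.
Service was by mail, adding 3 days: April 13, 2007 + 3 days = April 16, 2007.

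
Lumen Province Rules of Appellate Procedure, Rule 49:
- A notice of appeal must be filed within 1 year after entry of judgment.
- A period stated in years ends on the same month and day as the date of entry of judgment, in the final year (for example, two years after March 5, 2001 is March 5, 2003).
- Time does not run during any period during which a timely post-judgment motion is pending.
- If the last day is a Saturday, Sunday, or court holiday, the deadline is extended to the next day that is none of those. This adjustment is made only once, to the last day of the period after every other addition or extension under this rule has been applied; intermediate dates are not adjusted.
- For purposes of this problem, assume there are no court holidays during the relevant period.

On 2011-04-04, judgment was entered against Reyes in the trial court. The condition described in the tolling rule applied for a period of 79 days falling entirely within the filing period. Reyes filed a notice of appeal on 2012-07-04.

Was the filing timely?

1 year after 2011-04-04 is April 4, 2012.
Tolling adds 79 days: April 4, 2012 + 79 days = June 22, 2012.
June 22, 2012 is a Friday and not a court holiday, so no extension applies.
The deadline is June 22, 2012; the filing on July 4, 2012 is after that date.

No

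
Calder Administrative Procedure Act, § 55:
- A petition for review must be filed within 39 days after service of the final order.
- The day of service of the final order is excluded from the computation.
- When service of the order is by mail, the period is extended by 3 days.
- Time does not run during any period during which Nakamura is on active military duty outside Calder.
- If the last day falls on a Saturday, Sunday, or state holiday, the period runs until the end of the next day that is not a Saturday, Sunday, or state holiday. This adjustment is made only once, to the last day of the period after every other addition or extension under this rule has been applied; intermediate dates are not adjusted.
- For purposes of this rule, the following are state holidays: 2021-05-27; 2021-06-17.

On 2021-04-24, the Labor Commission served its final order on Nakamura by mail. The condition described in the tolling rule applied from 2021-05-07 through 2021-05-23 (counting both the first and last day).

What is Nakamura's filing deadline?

June 22, 2021

39 days after 2021-04-24 is June 2, 2021.
Service was by mail, adding 3 days: June 2, 2021 + 3 days = June 5, 2021.
From May 7, 2021 through May 23, 2021 inclusive is 17 days; tolling adds 17 days: June 5, 2021 + 17 days = June 22, 2021.
June 22, 2021 is a Tuesday and not a state holiday, so no extension applies.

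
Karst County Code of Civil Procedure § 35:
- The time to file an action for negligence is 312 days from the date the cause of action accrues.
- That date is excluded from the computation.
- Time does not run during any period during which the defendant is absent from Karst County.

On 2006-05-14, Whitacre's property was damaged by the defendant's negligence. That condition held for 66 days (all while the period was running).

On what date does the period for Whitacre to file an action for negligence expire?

312 days after 2006-05-14 is March 22, 2007.
Tolling adds 66 days: March 22, 2007 + 66 days = May 27, 2007.

May 27, 2007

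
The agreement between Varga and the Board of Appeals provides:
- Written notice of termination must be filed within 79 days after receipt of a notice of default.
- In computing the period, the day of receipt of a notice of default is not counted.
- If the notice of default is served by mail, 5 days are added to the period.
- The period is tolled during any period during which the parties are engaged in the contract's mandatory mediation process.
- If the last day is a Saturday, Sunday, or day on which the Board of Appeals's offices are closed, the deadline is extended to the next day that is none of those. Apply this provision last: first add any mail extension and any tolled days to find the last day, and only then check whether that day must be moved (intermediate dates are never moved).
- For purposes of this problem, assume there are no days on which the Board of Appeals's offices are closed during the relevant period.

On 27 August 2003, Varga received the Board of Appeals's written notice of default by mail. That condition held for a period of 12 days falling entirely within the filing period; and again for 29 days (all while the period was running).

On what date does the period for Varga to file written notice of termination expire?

December 30, 2003

79 days after 27 August 2003 is November 14, 2003.
Service was by mail, adding 5 days: November 14, 2003 + 5 days = November 19, 2003.
Tolling adds 12 days: November 19, 2003 + 12 days = December 1, 2003.
Tolling adds 29 days: December 1, 2003 + 29 days = December 30, 2003.
December 30, 2003 is a Tuesday and not a day on which the Board of Appeals's offices are closed, so no extension applies.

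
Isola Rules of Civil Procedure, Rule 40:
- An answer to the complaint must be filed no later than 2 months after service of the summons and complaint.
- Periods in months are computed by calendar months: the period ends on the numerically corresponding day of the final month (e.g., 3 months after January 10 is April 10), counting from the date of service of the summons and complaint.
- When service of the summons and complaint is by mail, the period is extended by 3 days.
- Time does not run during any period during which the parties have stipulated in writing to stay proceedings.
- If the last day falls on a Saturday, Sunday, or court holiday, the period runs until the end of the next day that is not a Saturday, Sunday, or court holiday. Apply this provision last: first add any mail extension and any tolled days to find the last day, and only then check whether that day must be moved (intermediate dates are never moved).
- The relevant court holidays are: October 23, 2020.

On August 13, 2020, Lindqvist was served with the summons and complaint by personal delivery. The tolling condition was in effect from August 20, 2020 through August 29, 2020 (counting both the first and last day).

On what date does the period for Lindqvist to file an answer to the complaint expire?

October 26, 2020

2 months after August 13, 2020 is October 13, 2020.
Service was not by mail, so no mail extension applies.
From August 20, 2020 through August 29, 2020 inclusive is 10 days; tolling adds 10 days: October 13, 2020 + 10 days = October 23, 2020.
October 23, 2020 is a listed holiday; October 24, 2020 is Saturday; October 25, 2020 is Sunday. The next qualifying day is October 26, 2020.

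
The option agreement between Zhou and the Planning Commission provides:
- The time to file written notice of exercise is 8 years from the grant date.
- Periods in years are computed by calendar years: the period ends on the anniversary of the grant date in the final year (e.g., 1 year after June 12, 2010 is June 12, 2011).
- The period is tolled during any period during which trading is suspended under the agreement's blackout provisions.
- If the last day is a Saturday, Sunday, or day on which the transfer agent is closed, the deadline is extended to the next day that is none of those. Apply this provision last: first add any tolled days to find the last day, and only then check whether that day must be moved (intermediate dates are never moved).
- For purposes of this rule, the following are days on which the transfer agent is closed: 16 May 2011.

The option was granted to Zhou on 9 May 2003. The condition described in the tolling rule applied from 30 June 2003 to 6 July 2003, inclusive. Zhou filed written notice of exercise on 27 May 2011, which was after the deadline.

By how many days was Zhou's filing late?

8 years after 9 May 2003 is May 9, 2011.
From June 30, 2003 through July 6, 2003 inclusive is 7 days; tolling adds 7 days: May 9, 2011 + 7 days = May 16, 2011.
May 16, 2011 is a listed holiday. The next qualifying day is May 17, 2011.
The deadline is May 17, 2011; from May 17, 2011 to May 27, 2011 is 10 days.

10 days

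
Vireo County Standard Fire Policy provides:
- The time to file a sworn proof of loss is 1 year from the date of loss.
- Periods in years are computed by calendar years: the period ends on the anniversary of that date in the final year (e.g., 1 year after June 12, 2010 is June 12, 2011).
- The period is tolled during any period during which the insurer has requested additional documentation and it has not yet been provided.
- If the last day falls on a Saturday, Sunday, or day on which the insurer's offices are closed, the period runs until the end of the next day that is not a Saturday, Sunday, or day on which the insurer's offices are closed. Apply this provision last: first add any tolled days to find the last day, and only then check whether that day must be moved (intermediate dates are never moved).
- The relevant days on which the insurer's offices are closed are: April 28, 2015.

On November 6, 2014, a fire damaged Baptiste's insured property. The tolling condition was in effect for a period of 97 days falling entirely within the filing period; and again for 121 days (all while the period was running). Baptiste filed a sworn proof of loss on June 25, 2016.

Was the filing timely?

1 year after November 6, 2014 is November 6, 2015.
Tolling adds 97 days: November 6, 2015 + 97 days = February 11, 2016.
Tolling adds 121 days: February 11, 2016 + 121 days = June 11, 2016.
June 11, 2016 is Saturday; June 12, 2016 is Sunday. The next qualifying day is June 13, 2016.
The deadline is June 13, 2016; the filing on June 25, 2016 is after that date.

No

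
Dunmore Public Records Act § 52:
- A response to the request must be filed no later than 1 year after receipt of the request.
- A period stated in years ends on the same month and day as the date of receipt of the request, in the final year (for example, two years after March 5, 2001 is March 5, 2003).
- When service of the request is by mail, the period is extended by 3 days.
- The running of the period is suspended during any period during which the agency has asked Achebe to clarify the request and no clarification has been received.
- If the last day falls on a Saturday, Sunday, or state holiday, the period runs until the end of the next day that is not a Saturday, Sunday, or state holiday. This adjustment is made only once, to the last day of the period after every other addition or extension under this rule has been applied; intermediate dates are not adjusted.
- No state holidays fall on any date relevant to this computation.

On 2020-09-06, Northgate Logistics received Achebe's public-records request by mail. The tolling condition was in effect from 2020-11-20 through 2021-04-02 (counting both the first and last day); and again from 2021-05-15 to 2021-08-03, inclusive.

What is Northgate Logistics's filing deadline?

1 year after 2020-09-06 is September 6, 2021.
Service was by mail, adding 3 days: September 6, 2021 + 3 days = September 9, 2021.
From November 20, 2020 through April 2, 2021 inclusive is 134 days; tolling adds 134 days: September 9, 2021 + 134 days = January 21, 2022.
From May 15, 2021 through August 3, 2021 inclusive is 81 days; tolling adds 81 days: January 21, 2022 + 81 days = April 12, 2022.
April 12, 2022 is a Tuesday and not a state holiday, so no extension applies.

April 12, 2022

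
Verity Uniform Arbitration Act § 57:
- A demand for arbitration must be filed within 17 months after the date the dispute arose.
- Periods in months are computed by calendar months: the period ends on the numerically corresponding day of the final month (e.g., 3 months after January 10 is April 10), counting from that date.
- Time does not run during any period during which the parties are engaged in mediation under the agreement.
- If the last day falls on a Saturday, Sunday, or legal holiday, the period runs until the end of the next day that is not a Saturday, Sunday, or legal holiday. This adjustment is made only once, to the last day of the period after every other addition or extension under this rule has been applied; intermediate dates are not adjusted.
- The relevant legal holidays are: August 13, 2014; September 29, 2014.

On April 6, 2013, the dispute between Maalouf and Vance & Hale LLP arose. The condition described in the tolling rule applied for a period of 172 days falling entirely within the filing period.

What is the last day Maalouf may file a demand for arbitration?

17 months after April 6, 2013 is September 6, 2014.
Tolling adds 172 days: September 6, 2014 + 172 days = February 25, 2015.
February 25, 2015 is a Wednesday and not a legal holiday, so no extension applies.

February 25, 2015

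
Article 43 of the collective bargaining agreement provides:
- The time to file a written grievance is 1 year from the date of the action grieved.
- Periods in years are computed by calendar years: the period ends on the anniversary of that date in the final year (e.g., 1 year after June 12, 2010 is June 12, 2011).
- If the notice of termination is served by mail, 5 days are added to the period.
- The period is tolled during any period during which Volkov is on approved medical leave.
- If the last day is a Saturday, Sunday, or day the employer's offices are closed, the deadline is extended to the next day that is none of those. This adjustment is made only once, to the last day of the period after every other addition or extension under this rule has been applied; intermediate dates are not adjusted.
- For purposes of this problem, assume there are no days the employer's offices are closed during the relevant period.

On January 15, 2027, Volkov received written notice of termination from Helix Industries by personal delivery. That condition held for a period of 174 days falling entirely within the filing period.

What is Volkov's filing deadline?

July 7, 2028

1 year after January 15, 2027 is January 15, 2028.
Service was not by mail, so no mail extension applies.
Tolling adds 174 days: January 15, 2028 + 174 days = July 7, 2028.
July 7, 2028 is a Friday and not a day the employer's offices are closed, so no extension applies.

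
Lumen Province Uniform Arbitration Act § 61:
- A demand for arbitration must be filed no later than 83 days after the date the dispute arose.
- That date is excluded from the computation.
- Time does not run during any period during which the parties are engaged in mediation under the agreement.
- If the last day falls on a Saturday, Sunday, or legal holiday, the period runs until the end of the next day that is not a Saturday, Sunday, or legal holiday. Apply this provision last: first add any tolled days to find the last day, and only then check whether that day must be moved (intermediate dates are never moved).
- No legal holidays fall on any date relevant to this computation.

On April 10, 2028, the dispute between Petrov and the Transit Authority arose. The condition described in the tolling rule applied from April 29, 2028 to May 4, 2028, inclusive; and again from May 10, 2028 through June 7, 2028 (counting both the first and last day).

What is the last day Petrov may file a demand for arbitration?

83 days after April 10, 2028 is July 2, 2028.
From April 29, 2028 through May 4, 2028 inclusive is 6 days; tolling adds 6 days: July 2, 2028 + 6 days = July 8, 2028.
From May 10, 2028 through June 7, 2028 inclusive is 29 days; tolling adds 29 days: July 8, 2028 + 29 days = August 6, 2028.
August 6, 2028 is Sunday. The next qualifying day is August 7, 2028.

August 7, 2028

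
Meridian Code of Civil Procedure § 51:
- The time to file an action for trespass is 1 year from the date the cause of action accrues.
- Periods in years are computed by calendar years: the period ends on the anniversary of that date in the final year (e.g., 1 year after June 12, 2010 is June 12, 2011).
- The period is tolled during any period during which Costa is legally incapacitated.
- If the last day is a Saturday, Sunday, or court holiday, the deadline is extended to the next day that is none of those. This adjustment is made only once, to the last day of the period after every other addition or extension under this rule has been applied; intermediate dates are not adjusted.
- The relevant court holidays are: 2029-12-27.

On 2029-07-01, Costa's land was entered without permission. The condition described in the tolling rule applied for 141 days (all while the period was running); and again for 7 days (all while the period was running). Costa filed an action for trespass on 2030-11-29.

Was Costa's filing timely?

1 year after 2029-07-01 is July 1, 2030.
Tolling adds 141 days: July 1, 2030 + 141 days = November 19, 2030.
Tolling adds 7 days: November 19, 2030 + 7 days = November 26, 2030.
November 26, 2030 is a Tuesday and not a court holiday, so no extension applies.
The deadline is November 26, 2030; the filing on November 29, 2030 is after that date.

No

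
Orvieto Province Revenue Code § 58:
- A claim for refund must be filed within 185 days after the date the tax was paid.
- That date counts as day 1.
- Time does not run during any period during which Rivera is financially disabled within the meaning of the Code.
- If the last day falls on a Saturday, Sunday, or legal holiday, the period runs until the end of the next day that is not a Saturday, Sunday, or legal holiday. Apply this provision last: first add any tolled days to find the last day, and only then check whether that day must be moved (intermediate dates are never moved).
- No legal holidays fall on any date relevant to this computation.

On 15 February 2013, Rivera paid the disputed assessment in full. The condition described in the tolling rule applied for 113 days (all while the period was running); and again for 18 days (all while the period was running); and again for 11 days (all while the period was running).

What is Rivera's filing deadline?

Counting 15 February 2013 as day 1, day 185 is August 18, 2013.
Tolling adds 113 days: August 18, 2013 + 113 days = December 9, 2013.
Tolling adds 18 days: December 9, 2013 + 18 days = December 27, 2013.
Tolling adds 11 days: December 27, 2013 + 11 days = January 7, 2014.
January 7, 2014 is a Tuesday and not a legal holiday, so no extension applies.

January 7, 2014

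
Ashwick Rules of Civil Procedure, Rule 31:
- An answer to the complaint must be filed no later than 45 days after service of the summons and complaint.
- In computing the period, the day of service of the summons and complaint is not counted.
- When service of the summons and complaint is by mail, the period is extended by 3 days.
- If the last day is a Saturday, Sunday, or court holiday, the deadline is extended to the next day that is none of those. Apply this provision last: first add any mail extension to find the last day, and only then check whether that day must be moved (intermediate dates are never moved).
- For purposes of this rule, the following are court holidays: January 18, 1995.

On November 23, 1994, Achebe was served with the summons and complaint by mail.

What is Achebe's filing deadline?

January 10, 1995

45 days after November 23, 1994 is January 7, 1995.
Service was by mail, adding 3 days: January 7, 1995 + 3 days = January 10, 1995.
January 10, 1995 is a Tuesday and not a court holiday, so no extension applies.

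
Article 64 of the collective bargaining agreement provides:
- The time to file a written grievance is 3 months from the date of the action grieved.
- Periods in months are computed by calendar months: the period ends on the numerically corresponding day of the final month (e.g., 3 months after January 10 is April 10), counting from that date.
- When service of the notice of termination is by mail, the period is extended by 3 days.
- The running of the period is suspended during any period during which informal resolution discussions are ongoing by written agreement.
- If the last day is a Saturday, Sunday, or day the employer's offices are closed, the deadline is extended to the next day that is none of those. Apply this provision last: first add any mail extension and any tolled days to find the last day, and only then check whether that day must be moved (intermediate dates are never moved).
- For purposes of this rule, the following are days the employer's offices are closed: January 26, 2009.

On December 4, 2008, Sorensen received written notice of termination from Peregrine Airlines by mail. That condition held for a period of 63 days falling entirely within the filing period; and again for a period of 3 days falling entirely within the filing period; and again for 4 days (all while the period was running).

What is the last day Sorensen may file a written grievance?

May 18, 2009

3 months after December 4, 2008 is March 4, 2009.
Service was by mail, adding 3 days: March 4, 2009 + 3 days = March 7, 2009.
Tolling adds 63 days: March 7, 2009 + 63 days = May 9, 2009.
Tolling adds 3 days: May 9, 2009 + 3 days = May 12, 2009.
Tolling adds 4 days: May 12, 2009 + 4 days = May 16, 2009.
May 16, 2009 is Saturday; May 17, 2009 is Sunday. The next qualifying day is May 18, 2009.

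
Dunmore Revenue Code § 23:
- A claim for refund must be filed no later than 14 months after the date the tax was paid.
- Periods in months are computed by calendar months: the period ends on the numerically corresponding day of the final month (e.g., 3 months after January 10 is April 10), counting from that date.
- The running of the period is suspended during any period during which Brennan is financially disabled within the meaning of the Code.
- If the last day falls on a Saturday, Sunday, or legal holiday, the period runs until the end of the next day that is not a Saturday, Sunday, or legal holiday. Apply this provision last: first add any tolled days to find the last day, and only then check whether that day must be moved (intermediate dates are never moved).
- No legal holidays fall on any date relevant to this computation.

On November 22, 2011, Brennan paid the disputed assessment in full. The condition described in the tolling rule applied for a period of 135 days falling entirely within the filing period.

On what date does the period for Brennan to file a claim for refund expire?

June 6, 2013

14 months after November 22, 2011 is January 22, 2013.
Tolling adds 135 days: January 22, 2013 + 135 days = June 6, 2013.
June 6, 2013 is a Thursday and not a legal holiday, so no extension applies.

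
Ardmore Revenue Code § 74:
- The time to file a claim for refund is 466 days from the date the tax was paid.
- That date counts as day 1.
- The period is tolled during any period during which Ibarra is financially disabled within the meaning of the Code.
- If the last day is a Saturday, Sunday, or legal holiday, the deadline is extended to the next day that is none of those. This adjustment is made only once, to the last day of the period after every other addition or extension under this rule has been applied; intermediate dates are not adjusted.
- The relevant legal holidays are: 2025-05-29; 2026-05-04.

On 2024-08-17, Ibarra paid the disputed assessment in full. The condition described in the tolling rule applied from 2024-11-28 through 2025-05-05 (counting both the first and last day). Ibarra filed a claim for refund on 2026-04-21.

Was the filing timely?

Counting 2024-08-17 as day 1, day 466 is November 25, 2025.
From November 28, 2024 through May 5, 2025 inclusive is 159 days; tolling adds 159 days: November 25, 2025 + 159 days = May 3, 2026.
May 3, 2026 is Sunday; May 4, 2026 is a listed holiday. The next qualifying day is May 5, 2026.
The deadline is May 5, 2026; the filing on April 21, 2026 is on or before that date.

Yes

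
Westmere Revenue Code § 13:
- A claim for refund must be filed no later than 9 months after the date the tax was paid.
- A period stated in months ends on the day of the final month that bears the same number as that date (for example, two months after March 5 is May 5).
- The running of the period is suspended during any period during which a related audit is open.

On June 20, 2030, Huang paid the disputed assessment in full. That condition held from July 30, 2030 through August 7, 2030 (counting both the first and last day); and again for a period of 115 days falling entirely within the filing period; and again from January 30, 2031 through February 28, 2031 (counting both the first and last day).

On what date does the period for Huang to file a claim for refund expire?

9 months after June 20, 2030 is March 20, 2031.
From July 30, 2030 through August 7, 2030 inclusive is 9 days; tolling adds 9 days: March 20, 2031 + 9 days = March 29, 2031.
Tolling adds 115 days: March 29, 2031 + 115 days = July 22, 2031.
From January 30, 2031 through February 28, 2031 inclusive is 30 days; tolling adds 30 days: July 22, 2031 + 30 days = August 21, 2031.

August 21, 2031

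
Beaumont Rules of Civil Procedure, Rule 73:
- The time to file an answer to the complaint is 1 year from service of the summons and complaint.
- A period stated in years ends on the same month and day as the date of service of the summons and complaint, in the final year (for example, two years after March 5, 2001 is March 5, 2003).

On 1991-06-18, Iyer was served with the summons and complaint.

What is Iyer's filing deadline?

1 year after 1991-06-18 is June 18, 1992.

June 18, 1992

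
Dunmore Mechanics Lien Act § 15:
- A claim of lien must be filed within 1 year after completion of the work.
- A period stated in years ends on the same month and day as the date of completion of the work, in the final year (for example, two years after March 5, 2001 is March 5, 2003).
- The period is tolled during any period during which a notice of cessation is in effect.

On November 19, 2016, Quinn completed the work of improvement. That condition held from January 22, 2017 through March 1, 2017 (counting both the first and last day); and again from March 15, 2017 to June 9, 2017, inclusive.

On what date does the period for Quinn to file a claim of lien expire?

March 25, 2018

1 year after November 19, 2016 is November 19, 2017.
From January 22, 2017 through March 1, 2017 inclusive is 39 days; tolling adds 39 days: November 19, 2017 + 39 days = December 28, 2017.
From March 15, 2017 through June 9, 2017 inclusive is 87 days; tolling adds 87 days: December 28, 2017 + 87 days = March 25, 2018.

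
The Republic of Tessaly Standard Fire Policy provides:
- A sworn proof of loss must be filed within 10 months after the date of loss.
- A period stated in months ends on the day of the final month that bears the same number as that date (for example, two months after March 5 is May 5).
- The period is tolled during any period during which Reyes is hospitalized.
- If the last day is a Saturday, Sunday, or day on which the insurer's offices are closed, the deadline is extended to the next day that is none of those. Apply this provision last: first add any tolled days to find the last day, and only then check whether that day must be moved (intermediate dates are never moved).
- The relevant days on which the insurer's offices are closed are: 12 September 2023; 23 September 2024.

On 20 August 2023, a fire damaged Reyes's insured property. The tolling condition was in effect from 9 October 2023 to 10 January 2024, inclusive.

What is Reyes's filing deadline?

September 24, 2024

10 months after 20 August 2023 is June 20, 2024.
From October 9, 2023 through January 10, 2024 inclusive is 94 days; tolling adds 94 days: June 20, 2024 + 94 days = September 22, 2024.
September 22, 2024 is Sunday; September 23, 2024 is a listed holiday. The next qualifying day is September 24, 2024.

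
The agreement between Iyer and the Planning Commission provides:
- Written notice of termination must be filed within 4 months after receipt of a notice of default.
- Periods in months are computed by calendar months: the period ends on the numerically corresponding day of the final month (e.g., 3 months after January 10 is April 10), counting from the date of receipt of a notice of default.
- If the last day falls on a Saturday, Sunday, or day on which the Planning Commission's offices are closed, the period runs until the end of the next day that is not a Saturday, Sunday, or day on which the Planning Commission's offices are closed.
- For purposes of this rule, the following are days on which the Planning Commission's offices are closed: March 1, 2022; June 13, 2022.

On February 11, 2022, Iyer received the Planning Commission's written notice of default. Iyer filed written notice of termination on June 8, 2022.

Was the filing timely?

4 months after February 11, 2022 is June 11, 2022.
June 11, 2022 is Saturday; June 12, 2022 is Sunday; June 13, 2022 is a listed holiday. The next qualifying day is June 14, 2022.
The deadline is June 14, 2022; the filing on June 8, 2022 is on or before that date.

Yes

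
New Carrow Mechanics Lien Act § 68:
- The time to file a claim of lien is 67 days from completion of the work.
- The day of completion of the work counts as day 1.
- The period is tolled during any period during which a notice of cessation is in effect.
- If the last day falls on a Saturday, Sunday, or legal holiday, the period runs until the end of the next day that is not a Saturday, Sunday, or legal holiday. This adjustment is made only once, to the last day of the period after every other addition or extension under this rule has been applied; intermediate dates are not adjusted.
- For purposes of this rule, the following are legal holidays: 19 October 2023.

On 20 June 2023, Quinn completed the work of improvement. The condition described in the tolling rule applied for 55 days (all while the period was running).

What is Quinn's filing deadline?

October 20, 2023

Counting 20 June 2023 as day 1, day 67 is August 25, 2023.
Tolling adds 55 days: August 25, 2023 + 55 days = October 19, 2023.
October 19, 2023 is a listed holiday. The next qualifying day is October 20, 2023.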